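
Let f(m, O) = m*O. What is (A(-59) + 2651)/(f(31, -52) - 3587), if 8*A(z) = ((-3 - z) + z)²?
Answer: -21217/41592 ≈ -0.51012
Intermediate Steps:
f(m, O) = O*m
A(z) = 9/8 (A(z) = ((-3 - z) + z)²/8 = (⅛)*(-3)² = (⅛)*9 = 9/8)
(A(-59) + 2651)/(f(31, -52) - 3587) = (9/8 + 2651)/(-52*31 - 3587) = 21217/(8*(-1612 - 3587)) = (21217/8)/(-5199) = (21217/8)*(-1/5199) = -21217/41592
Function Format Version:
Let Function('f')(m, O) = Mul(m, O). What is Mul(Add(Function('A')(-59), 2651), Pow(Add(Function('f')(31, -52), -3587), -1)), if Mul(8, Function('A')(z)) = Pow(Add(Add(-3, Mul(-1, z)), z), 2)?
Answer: Rational(-21217, 41592) ≈ -0.51012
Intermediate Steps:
Function('f')(m, O) = Mul(O, m)
Function('A')(z) = Rational(9, 8) (Function('A')(z) = Mul(Rational(1, 8), Pow(Add(Add(-3, Mul(-1, z)), z), 2)) = Mul(Rational(1, 8), Pow(-3, 2)) = Mul(Rational(1, 8), 9) = Rational(9, 8))
Mul(Add(Function('A')(-59), 2651), Pow(Add(Function('f')(31, -52), -3587), -1)) = Mul(Add(Rational(9, 8), 2651), Pow(Add(Mul(-52, 31), -3587), -1)) = Mul(Rational(21217, 8), Pow(Add(-1612, -3587), -1)) = Mul(Rational(21217, 8), Pow(-5199, -1)) = Mul(Rational(21217, 8), Rational(-1, 5199)) = Rational(-21217, 41592)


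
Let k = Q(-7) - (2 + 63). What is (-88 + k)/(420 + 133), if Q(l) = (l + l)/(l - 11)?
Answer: -1370/4977 ≈ -0.27527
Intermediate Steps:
Q(l) = 2*l/(-11 + l) (Q(l) = (2*l)/(-11 + l) = 2*l/(-11 + l))
k = -578/9 (k = 2*(-7)/(-11 - 7) - (2 + 63) = 2*(-7)/(-18) - 1*65 = 2*(-7)*(-1/18) - 65 = 7/9 - 65 = -578/9 ≈ -64.222)
(-88 + k)/(420 + 133) = (-88 - 578/9)/(420 + 133) = -1370/9/553 = -1370/9*1/553 = -1370/4977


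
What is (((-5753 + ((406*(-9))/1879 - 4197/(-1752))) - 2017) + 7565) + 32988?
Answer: 35974460873/1097336 ≈ 32783.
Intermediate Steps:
(((-5753 + ((406*(-9))/1879 - 4197/(-1752))) - 2017) + 7565) + 32988 = (((-5753 + (-3654*1/1879 - 4197*(-1/1752))) - 2017) + 7565) + 32988 = (((-5753 + (-3654/1879 + 1399/584)) - 2017) + 7565) + 32988 = (((-5753 + 494785/1097336) - 2017) + 7565) + 32988 = ((-6312479223/1097336 - 2017) + 7565) + 32988 = (-8525805935/1097336 + 7565) + 32988 = -224459095/1097336 + 32988 = 35974460873/1097336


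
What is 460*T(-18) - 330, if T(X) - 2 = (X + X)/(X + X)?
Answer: 1050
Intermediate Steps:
T(X) = 3 (T(X) = 2 + (X + X)/(X + X) = 2 + (2*X)/((2*X)) = 2 + (2*X)*(1/(2*X)) = 2 + 1 = 3)
460*T(-18) - 330 = 460*3 - 330 = 1380 - 330 = 1050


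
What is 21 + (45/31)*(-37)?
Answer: -1014/31 ≈ -32.710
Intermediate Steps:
21 + (45/31)*(-37) = 21 - 1665/31 = -1014/31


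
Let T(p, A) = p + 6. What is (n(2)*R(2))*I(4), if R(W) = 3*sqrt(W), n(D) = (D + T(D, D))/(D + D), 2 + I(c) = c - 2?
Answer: 0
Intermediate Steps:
I(c) = -4 + c (I(c) = -2 + (c - 2) = -2 + (-2 + c) = -4 + c)
T(p, A) = 6 + p
n(D) = (6 + 2*D)/(2*D) (n(D) = (D + (6 + D))/(D + D) = (6 + 2*D)/((2*D)) = (6 + 2*D)*(1/(2*D)) = (6 + 2*D)/(2*D))
(n(2)*R(2))*I(4) = (((3 + 2)/2)*(3*sqrt(2)))*(-4 + 4) = (((1/2)*5)*(3*sqrt(2)))*0 = (5*(3*sqrt(2))/2)*0 = (15*sqrt(2)/2)*0 = 0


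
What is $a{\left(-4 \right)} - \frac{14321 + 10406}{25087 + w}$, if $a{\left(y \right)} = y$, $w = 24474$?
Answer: $- \frac{222971}{49561} \approx -4.4989$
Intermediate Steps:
$a{\left(-4 \right)} - \frac{14321 + 10406}{25087 + w} = -4 - \frac{14321 + 10406}{25087 + 24474} = -4 - \frac{24727}{49561} = - \frac{222971}{49561}$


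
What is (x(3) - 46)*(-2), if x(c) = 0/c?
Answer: 92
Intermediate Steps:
x(c) = 0
(x(3) - 46)*(-2) = (0 - 46)*(-2) = -46*(-2) = 92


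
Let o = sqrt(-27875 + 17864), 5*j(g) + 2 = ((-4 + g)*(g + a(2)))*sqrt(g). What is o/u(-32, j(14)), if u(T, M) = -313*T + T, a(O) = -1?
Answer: I*sqrt(10011)/9984 ≈ 0.010022*I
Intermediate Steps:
j(g) = -2/5 + sqrt(g)*(-1 + g)*(-4 + g)/5 (j(g) = -2/5 + (((-4 + g)*(g - 1))*sqrt(g))/5 = -2/5 + (((-4 + g)*(-1 + g))*sqrt(g))/5 = -2/5 + (((-1 + g)*(-4 + g))*sqrt(g))/5 = -2/5 + (sqrt(g)*(-1 + g)*(-4 + g))/5 = -2/5 + sqrt(g)*(-1 + g)*(-4 + g)/5)
u(T, M) = -312*T
o = I*sqrt(10011) (o = sqrt(-10011) = I*sqrt(10011) ≈ 100.05*I)
o/u(-32, j(14)) = (I*sqrt(10011))/((-312*(-32))) = (I*sqrt(10011))/9984 = (I*sqrt(10011))*(1/9984) = I*sqrt(10011)/9984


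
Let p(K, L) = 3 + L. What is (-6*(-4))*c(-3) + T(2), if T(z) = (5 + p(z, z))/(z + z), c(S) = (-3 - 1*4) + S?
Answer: -475/2 ≈ -237.50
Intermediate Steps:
c(S) = -7 + S (c(S) = (-3 - 4) + S = -7 + S)
T(z) = (8 + z)/(2*z) (T(z) = (5 + (3 + z))/(z + z) = (8 + z)/((2*z)) = (8 + z)*(1/(2*z)) = (8 + z)/(2*z))
(-6*(-4))*c(-3) + T(2) = (-6*(-4))*(-7 - 3) + (1/2)*(8 + 2)/2 = 24*(-10) + (1/2)*(1/2)*10 = -240 + 5/2 = -475/2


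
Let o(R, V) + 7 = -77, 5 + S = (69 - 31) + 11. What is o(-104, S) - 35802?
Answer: -35886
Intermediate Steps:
S = 44 (S = -5 + ((69 - 31) + 11) = -5 + (38 + 11) = -5 + 49 = 44)
o(R, V) = -84 (o(R, V) = -7 - 77 = -84)
o(-104, S) - 35802 = -84 - 35802 = -35886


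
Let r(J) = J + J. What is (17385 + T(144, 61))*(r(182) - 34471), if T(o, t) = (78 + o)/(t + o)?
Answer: -121562361729/205 ≈ -5.9299e+8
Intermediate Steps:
r(J) = 2*J
T(o, t) = (78 + o)/(o + t)
(17385 + T(144, 61))*(r(182) - 34471) = (17385 + (78 + 144)/(144 + 61))*(2*182 - 34471) = (17385 + 222/205)*(364 - 34471) = (17385 + (1/205)*222)*(-34107) = (17385 + 222/205)*(-34107) = (3564147/205)*(-34107) = -121562361729/205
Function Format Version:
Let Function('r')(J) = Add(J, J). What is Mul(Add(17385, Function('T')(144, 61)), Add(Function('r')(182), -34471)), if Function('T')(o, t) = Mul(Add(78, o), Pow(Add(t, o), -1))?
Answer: Rational(-121562361729, 205) ≈ -5.9299e+8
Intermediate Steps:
Function('r')(J) = Mul(2, J)
Function('T')(o, t) = Mul(Pow(Add(o, t), -1), Add(78, o)) (Function('T')(o, t) = Mul(Add(78, o), Pow(Add(o, t), -1)) = Mul(Pow(Add(o, t), -1), Add(78, o)))
Mul(Add(17385, Function('T')(144, 61)), Add(Function('r')(182), -34471)) = Mul(Add(17385, Mul(Pow(Add(144, 61), -1), Add(78, 144))), Add(Mul(2, 182), -34471)) = Mul(Add(17385, Mul(Pow(205, -1), 222)), Add(364, -34471)) = Mul(Add(17385, Mul(Rational(1, 205), 222)), -34107) = Mul(Add(17385, Rational(222, 205)), -34107) = Mul(Rational(3564147, 205), -34107) = Rational(-121562361729, 205)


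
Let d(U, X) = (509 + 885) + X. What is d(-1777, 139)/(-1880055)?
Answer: -511/626685 ≈ -0.00081540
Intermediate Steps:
d(U, X) = 1394 + X
d(-1777, 139)/(-1880055) = (1394 + 139)/(-1880055) = 1533*(-1/1880055) = -511/626685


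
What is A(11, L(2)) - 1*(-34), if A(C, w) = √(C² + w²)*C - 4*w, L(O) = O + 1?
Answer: 22 + 11*√130 ≈ 147.42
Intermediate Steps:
L(O) = 1 + O
A(C, w) = -4*w + C*√(C² + w²) (A(C, w) = C*√(C² + w²) - 4*w = -4*w + C*√(C² + w²))
A(11, L(2)) - 1*(-34) = (-4*(1 + 2) + 11*√(11² + (1 + 2)²)) - 1*(-34) = (-4*3 + 11*√(121 + 3²)) + 34 = (-12 + 11*√(121 + 9)) + 34 = (-12 + 11*√130) + 34 = 22 + 11*√130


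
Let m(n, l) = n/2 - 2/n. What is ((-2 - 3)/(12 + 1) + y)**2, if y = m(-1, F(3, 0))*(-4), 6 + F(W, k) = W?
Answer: 6889/169 ≈ 40.763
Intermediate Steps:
F(W, k) = -6 + W
m(n, l) = n/2 - 2/n (m(n, l) = n*(1/2) - 2/n = n/2 - 2/n)
y = -6 (y = ((1/2)*(-1) - 2/(-1))*(-4) = (-1/2 - 2*(-1))*(-4) = (-1/2 + 2)*(-4) = (3/2)*(-4) = -6)
((-2 - 3)/(12 + 1) + y)**2 = ((-2 - 3)/(12 + 1) - 6)**2 = (-5/13 - 6)**2 = (-83/13)**2 = 6889/169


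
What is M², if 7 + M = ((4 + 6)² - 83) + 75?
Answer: 7225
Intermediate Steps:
M = 85 (M = -7 + (((4 + 6)² - 83) + 75) = -7 + ((10² - 83) + 75) = -7 + ((100 - 83) + 75) = -7 + (17 + 75) = -7 + 92 = 85)
M² = 85² = 7225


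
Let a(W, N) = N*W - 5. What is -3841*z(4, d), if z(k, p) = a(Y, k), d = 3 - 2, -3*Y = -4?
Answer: -3841/3 ≈ -1280.3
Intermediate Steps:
Y = 4/3 (Y = -⅓*(-4) = 4/3 ≈ 1.3333)
d = 1
a(W, N) = -5 + N*W
z(k, p) = -5 + 4*k/3 (z(k, p) = -5 + k*(4/3) = -5 + 4*k/3)
-3841*z(4, d) = -3841*(-5 + (4/3)*4) = -3841*(-5 + 16/3) = -3841*⅓ = -3841/3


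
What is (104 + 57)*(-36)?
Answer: -5796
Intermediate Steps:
(104 + 57)*(-36) = 161*(-36) = -5796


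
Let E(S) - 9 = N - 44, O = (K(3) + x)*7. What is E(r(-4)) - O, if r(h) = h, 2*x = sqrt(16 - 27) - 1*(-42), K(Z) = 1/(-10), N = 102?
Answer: -793/10 - 7*I*sqrt(11)/2 ≈ -79.3 - 11.608*I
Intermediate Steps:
K(Z) = -1/10
x = 21 + I*sqrt(11)/2 (x = (sqrt(16 - 27) - 1*(-42))/2 = (sqrt(-11) + 42)/2 = (I*sqrt(11) + 42)/2 = (42 + I*sqrt(11))/2 = 21 + I*sqrt(11)/2 ≈ 21.0 + 1.6583*I)
O = 1463/10 + 7*I*sqrt(11)/2 (O = (-1/10 + (21 + I*sqrt(11)/2))*7 = (209/10 + I*sqrt(11)/2)*7 = 1463/10 + 7*I*sqrt(11)/2 ≈ 146.3 + 11.608*I)
E(S) = 67 (E(S) = 9 + (102 - 44) = 9 + 58 = 67)
E(r(-4)) - O = 67 - (1463/10 + 7*I*sqrt(11)/2) = 67 + (-1463/10 - 7*I*sqrt(11)/2) = -793/10 - 7*I*sqrt(11)/2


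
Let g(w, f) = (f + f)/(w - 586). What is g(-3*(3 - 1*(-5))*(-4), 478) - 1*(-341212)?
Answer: 83596462/245 ≈ 3.4121e+5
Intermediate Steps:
g(w, f) = 2*f/(-586 + w) (g(w, f) = (2*f)/(-586 + w) = 2*f/(-586 + w))
g(-3*(3 - 1*(-5))*(-4), 478) - 1*(-341212) = 2*478/(-586 - 3*(3 - 1*(-5))*(-4)) - 1*(-341212) = 2*478/(-586 - 3*(3 + 5)*(-4)) + 341212 = 2*478/(-586 - 3*8*(-4)) + 341212 = 2*478/(-586 - 24*(-4)) + 341212 = 2*478/(-586 + 96) + 341212 = 2*478/(-490) + 341212 = 2*478*(-1/490) + 341212 = -478/245 + 341212 = 83596462/245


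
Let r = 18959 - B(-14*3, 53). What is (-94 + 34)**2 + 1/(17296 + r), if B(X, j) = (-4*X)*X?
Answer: 155919601/43311 ≈ 3600.0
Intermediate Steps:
B(X, j) = -4*X**2
r = 26015 (r = 18959 - (-4)*(-14*3)**2 = 18959 - (-4)*(-42)**2 = 18959 - (-4)*1764 = 18959 - 1*(-7056) = 18959 + 7056 = 26015)
(-94 + 34)**2 + 1/(17296 + r) = (-94 + 34)**2 + 1/(17296 + 26015) = (-60)**2 + 1/43311 = 3600 + 1/43311 = 155919601/43311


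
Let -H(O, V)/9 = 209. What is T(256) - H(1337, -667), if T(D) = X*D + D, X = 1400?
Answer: 360537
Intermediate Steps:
H(O, V) = -1881 (H(O, V) = -9*209 = -1881)
T(D) = 1401*D (T(D) = 1400*D + D = 1401*D)
T(256) - H(1337, -667) = 1401*256 - 1*(-1881) = 358656 + 1881 = 360537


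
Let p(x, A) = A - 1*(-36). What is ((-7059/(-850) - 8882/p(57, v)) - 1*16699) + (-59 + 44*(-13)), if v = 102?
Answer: -1019692279/58650 ≈ -17386.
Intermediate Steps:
p(x, A) = 36 + A (p(x, A) = A + 36 = 36 + A)
((-7059/(-850) - 8882/p(57, v)) - 1*16699) + (-59 + 44*(-13)) = ((-7059/(-850) - 8882/(36 + 102)) - 1*16699) + (-59 + 44*(-13)) = ((-7059*(-1/850) - 8882/138) - 16699) + (-59 - 572) = ((7059/850 - 8882*1/138) - 16699) - 631 = ((7059/850 - 4441/69) - 16699) - 631 = (-3287779/58650 - 16699) - 631 = -982684129/58650 - 631 = -1019692279/58650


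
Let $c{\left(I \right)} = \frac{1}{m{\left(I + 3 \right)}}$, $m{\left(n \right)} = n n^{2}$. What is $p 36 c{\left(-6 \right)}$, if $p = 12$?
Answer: $-16$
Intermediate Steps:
$m{\left(n \right)} = n^{3}$
$c{\left(I \right)} = \frac{1}{\left(3 + I\right)^{3}}$ ($c{\left(I \right)} = \frac{1}{\left(I + 3\right)^{3}} = \frac{1}{\left(3 + I\right)^{3}}$)
$p 36 c{\left(-6 \right)} = \frac{12 \cdot 36}{\left(3 - 6\right)^{3}} = \frac{432}{-27} = 432 \left(- \frac{1}{27}\right) = -16$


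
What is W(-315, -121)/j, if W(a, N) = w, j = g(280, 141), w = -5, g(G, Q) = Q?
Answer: -5/141 ≈ -0.035461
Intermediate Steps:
j = 141
W(a, N) = -5
W(-315, -121)/j = -5/141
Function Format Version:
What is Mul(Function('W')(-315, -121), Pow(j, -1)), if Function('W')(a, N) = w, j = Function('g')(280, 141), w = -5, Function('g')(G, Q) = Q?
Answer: Rational(-5, 141) ≈ -0.035461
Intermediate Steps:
j = 141
Function('W')(a, N) = -5
Mul(Function('W')(-315, -121), Pow(j, -1)) = Mul(-5, Pow(141, -1)) = Mul(-5, Rational(1, 141)) = Rational(-5, 141)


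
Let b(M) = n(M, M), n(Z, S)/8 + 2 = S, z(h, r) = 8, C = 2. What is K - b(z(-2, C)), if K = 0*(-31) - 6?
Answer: -54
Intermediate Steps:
n(Z, S) = -16 + 8*S
K = -6 (K = 0 - 6 = -6)
b(M) = -16 + 8*M
K - b(z(-2, C)) = -6 - (-16 + 8*8) = -6 - (-16 + 64) = -6 - 1*48 = -6 - 48 = -54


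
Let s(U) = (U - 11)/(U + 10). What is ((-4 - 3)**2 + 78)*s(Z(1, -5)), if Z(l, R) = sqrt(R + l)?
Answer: -6731/52 + 2667*I/52 ≈ -129.44 + 51.288*I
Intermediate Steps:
s(U) = (-11 + U)/(10 + U)
((-4 - 3)**2 + 78)*s(Z(1, -5)) = ((-4 - 3)**2 + 78)*((-11 + sqrt(-5 + 1))/(10 + sqrt(-5 + 1))) = ((-7)**2 + 78)*((-11 + sqrt(-4))/(10 + sqrt(-4))) = (49 + 78)*((-11 + 2*I)/(10 + 2*I)) = 127*(((10 - 2*I)/104)*(-11 + 2*I)) = 127*((-11 + 2*I)*(10 - 2*I)/104) = 127*(-11 + 2*I)*(10 - 2*I)/104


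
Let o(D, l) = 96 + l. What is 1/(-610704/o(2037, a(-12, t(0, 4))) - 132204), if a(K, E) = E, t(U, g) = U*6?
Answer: -2/277131 ≈ -7.2168e-6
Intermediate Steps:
t(U, g) = 6*U
1/(-610704/o(2037, a(-12, t(0, 4))) - 132204) = 1/(-610704/(96 + 6*0) - 132204) = 1/(-610704/(96 + 0) - 132204) = 1/(-610704/96 - 132204) = 1/(-610704*1/96 - 132204) = 1/(-12723/2 - 132204) = 1/(-277131/2) = -2/277131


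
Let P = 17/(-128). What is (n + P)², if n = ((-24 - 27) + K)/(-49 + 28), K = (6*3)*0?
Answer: 4231249/802816 ≈ 5.2705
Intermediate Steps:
K = 0 (K = 18*0 = 0)
P = -17/128 (P = 17*(-1/128) = -17/128 ≈ -0.13281)
n = 17/7 (n = ((-24 - 27) + 0)/(-49 + 28) = (-51 + 0)/(-21) = -51*(-1/21) = 17/7 ≈ 2.4286)
(n + P)² = (17/7 - 17/128)² = (2057/896)² = 4231249/802816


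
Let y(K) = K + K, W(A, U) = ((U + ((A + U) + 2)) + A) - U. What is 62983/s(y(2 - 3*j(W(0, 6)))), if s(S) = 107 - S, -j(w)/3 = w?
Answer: -62983/41 ≈ -1536.2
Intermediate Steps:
W(A, U) = 2 + U + 2*A (W(A, U) = ((U + (2 + A + U)) + A) - U = ((2 + A + 2*U) + A) - U = (2 + 2*A + 2*U) - U = 2 + U + 2*A)
j(w) = -3*w
y(K) = 2*K
62983/s(y(2 - 3*j(W(0, 6)))) = 62983/(107 - 2*(2 - (-9)*(2 + 6 + 2*0))) = 62983/(107 - 2*(2 - (-9)*(2 + 6 + 0))) = 62983/(107 - 2*(2 - (-9)*8)) = 62983/(107 - 2*(2 - 3*(-24))) = 62983/(107 - 2*(2 + 72)) = 62983/(107 - 2*74) = 62983/(107 - 1*148) = 62983/(107 - 148) = 62983/(-41) = 62983*(-1/41) = -62983/41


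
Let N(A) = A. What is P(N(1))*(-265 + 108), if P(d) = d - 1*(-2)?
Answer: -471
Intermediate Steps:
P(d) = 2 + d (P(d) = d + 2 = 2 + d)
P(N(1))*(-265 + 108) = (2 + 1)*(-265 + 108) = 3*(-157) = -471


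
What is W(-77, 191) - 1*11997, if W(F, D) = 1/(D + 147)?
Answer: -4054985/338 ≈ -11997.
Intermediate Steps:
W(F, D) = 1/(147 + D)
W(-77, 191) - 1*11997 = 1/(147 + 191) - 1*11997 = 1/338 - 11997 = -4054985/338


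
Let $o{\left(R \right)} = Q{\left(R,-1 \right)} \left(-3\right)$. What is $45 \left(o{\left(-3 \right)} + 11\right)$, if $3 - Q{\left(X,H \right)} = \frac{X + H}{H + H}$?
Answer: $360$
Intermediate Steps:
$Q{\left(X,H \right)} = 3 - \frac{H + X}{2 H}$ ($Q{\left(X,H \right)} = 3 - \frac{X + H}{H + H} = 3 - \frac{H + X}{2 H}$)
$o{\left(R \right)} = - \frac{15}{2} - \frac{3 R}{2}$ ($o{\left(R \right)} = \frac{- R + 5 \left(-1\right)}{2 \left(-1\right)} \left(-3\right) = \frac{1}{2} \left(-1\right) \left(- R - 5\right) \left(-3\right) = \frac{1}{2} \left(-1\right) \left(-5 - R\right) \left(-3\right) = \left(\frac{5}{2} + \frac{R}{2}\right) \left(-3\right) = - \frac{15}{2} - \frac{3 R}{2}$)
$45 \left(o{\left(-3 \right)} + 11\right) = 45 \left(\left(- \frac{15}{2} - - \frac{9}{2}\right) + 11\right) = 45 \left(\left(- \frac{15}{2} + \frac{9}{2}\right) + 11\right) = 45 \left(-3 + 11\right) = 45 \cdot 8 = 360$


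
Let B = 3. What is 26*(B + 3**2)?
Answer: 312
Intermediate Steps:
26*(B + 3**2) = 26*(3 + 3**2) = 26*(3 + 9) = 26*12 = 312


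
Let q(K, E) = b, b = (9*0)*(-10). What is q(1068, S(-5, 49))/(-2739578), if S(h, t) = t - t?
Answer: 0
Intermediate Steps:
S(h, t) = 0
b = 0 (b = 0*(-10) = 0)
q(K, E) = 0
q(1068, S(-5, 49))/(-2739578) = 0/(-2739578) = 0*(-1/2739578) = 0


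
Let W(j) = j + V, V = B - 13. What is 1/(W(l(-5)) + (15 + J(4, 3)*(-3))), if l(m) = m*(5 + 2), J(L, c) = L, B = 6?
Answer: -1/39 ≈ -0.025641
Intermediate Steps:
V = -7 (V = 6 - 13 = -7)
l(m) = 7*m (l(m) = m*7 = 7*m)
W(j) = -7 + j (W(j) = j - 7 = -7 + j)
1/(W(l(-5)) + (15 + J(4, 3)*(-3))) = 1/((-7 + 7*(-5)) + (15 + 4*(-3))) = 1/((-7 - 35) + (15 - 12)) = 1/(-42 + 3) = 1/(-39) = -1/39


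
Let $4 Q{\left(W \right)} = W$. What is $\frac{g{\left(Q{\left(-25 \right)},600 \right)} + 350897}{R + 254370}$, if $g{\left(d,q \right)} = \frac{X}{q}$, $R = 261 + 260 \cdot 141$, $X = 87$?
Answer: $\frac{23393143}{19419400} \approx 1.2046$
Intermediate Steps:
$Q{\left(W \right)} = \frac{W}{4}$
$R = 36921$ ($R = 261 + 36660 = 36921$)
$g{\left(d,q \right)} = \frac{87}{q}$
$\frac{g{\left(Q{\left(-25 \right)},600 \right)} + 350897}{R + 254370} = \frac{\frac{87}{600} + 350897}{36921 + 254370} = \frac{87 \cdot \frac{1}{600} + 350897}{291291} = \left(\frac{29}{200} + 350897\right) \frac{1}{291291} = \frac{70179429}{200} \cdot \frac{1}{291291} = \frac{23393143}{19419400}$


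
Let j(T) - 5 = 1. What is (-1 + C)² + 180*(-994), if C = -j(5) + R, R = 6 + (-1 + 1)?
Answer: -178919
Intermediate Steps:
j(T) = 6 (j(T) = 5 + 1 = 6)
R = 6 (R = 6 + 0 = 6)
C = 0 (C = -1*6 + 6 = -6 + 6 = 0)
(-1 + C)² + 180*(-994) = (-1 + 0)² + 180*(-994) = (-1)² - 178920 = 1 - 178920 = -178919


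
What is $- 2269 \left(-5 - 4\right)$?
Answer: $20421$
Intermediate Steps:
$- 2269 \left(-5 - 4\right) = \left(-2269\right) \left(-9\right) = 20421$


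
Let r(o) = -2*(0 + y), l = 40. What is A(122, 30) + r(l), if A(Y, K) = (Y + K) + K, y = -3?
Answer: 188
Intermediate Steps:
r(o) = 6 (r(o) = -2*(0 - 3) = -2*(-3) = 6)
A(Y, K) = Y + 2*K (A(Y, K) = (K + Y) + K = Y + 2*K)
A(122, 30) + r(l) = (122 + 2*30) + 6 = (122 + 60) + 6 = 182 + 6 = 188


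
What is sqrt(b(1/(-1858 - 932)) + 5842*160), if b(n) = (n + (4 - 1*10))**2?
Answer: sqrt(7276234213081)/2790 ≈ 966.83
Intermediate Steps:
b(n) = (-6 + n)**2 (b(n) = (n + (4 - 10))**2 = (n - 6)**2 = (-6 + n)**2)
sqrt(b(1/(-1858 - 932)) + 5842*160) = sqrt((-6 + 1/(-1858 - 932))**2 + 5842*160) = sqrt((-6 + 1/(-2790))**2 + 934720) = sqrt((-6 - 1/2790)**2 + 934720) = sqrt((-16741/2790)**2 + 934720) = sqrt(280261081/7784100 + 934720) = sqrt(7276234213081/7784100) = sqrt(7276234213081)/2790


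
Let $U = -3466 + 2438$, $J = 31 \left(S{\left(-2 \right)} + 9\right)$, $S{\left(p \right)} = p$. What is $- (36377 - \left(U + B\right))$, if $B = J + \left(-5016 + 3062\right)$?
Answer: $-39142$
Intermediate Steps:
$J = 217$ ($J = 31 \left(-2 + 9\right) = 31 \cdot 7 = 217$)
$B = -1737$ ($B = 217 + \left(-5016 + 3062\right) = 217 - 1954 = -1737$)
$U = -1028$
$- (36377 - \left(U + B\right)) = - (36377 - \left(-1028 - 1737\right)) = - (36377 - -2765) = - (36377 + 2765) = \left(-1\right) 39142 = -39142$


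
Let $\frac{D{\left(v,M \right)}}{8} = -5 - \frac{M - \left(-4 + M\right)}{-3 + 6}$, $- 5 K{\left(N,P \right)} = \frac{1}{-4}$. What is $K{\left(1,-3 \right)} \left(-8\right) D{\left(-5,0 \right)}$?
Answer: $\frac{304}{15} \approx 20.267$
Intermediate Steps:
$K{\left(N,P \right)} = \frac{1}{20}$ ($K{\left(N,P \right)} = - \frac{1}{5 \left(-4\right)} = \left(- \frac{1}{5}\right) \left(- \frac{1}{4}\right) = \frac{1}{20}$)
$D{\left(v,M \right)} = - \frac{152}{3}$ ($D{\left(v,M \right)} = 8 \left(-5 - \frac{M - \left(-4 + M\right)}{-3 + 6}\right) = 8 \left(-5 - \frac{4}{3}\right) = 8 \left(- \frac{19}{3}\right) = - \frac{152}{3}$)
$K{\left(1,-3 \right)} \left(-8\right) D{\left(-5,0 \right)} = \frac{1}{20} \left(-8\right) \left(- \frac{152}{3}\right) = \left(- \frac{2}{5}\right) \left(- \frac{152}{3}\right) = \frac{304}{15}$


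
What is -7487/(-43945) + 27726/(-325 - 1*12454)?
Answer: -1122742697/561573155 ≈ -1.9993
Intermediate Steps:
-7487/(-43945) + 27726/(-325 - 1*12454) = -7487*(-1/43945) + 27726/(-325 - 12454) = 7487/43945 + 27726/(-12779) = 7487/43945 + 27726*(-1/12779) = 7487/43945 - 27726/12779 = -1122742697/561573155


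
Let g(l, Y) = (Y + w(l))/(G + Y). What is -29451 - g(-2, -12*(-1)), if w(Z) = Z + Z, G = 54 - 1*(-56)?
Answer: -1796515/61 ≈ -29451.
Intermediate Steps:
G = 110 (G = 54 + 56 = 110)
w(Z) = 2*Z
g(l, Y) = (Y + 2*l)/(110 + Y)
-29451 - g(-2, -12*(-1)) = -29451 - (-12*(-1) + 2*(-2))/(110 - 12*(-1)) = -29451 - (12 - 4)/(110 + 12) = -29451 - 8/122 = -29451 - 1*4/61 = -29451 - 4/61 = -1796515/61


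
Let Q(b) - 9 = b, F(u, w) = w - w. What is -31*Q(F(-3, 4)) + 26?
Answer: -253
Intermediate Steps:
F(u, w) = 0
Q(b) = 9 + b
-31*Q(F(-3, 4)) + 26 = -31*(9 + 0) + 26 = -31*9 + 26 = -279 + 26 = -253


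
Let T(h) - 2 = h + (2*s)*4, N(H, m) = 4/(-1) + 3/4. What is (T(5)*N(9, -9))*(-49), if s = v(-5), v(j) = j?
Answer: -21021/4 ≈ -5255.3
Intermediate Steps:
s = -5
N(H, m) = -13/4 (N(H, m) = 4*(-1) + 3*(¼) = -4 + ¾ = -13/4)
T(h) = -38 + h (T(h) = 2 + (h + (2*(-5))*4) = 2 + (h - 10*4) = 2 + (h - 40) = 2 + (-40 + h) = -38 + h)
(T(5)*N(9, -9))*(-49) = ((-38 + 5)*(-13/4))*(-49) = -33*(-13/4)*(-49) = (429/4)*(-49) = -21021/4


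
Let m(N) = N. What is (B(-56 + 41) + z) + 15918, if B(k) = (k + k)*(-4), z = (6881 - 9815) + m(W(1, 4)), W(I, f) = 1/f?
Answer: 52417/4 ≈ 13104.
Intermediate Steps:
z = -11735/4 (z = (6881 - 9815) + 1/4 = -2934 + ¼ = -11735/4 ≈ -2933.8)
B(k) = -8*k (B(k) = (2*k)*(-4) = -8*k)
(B(-56 + 41) + z) + 15918 = (-8*(-56 + 41) - 11735/4) + 15918 = (-8*(-15) - 11735/4) + 15918 = (120 - 11735/4) + 15918 = -11255/4 + 15918 = 52417/4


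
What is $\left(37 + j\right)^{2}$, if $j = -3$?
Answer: $1156$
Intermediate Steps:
$\left(37 + j\right)^{2} = \left(37 - 3\right)^{2} = 34^{2} = 1156$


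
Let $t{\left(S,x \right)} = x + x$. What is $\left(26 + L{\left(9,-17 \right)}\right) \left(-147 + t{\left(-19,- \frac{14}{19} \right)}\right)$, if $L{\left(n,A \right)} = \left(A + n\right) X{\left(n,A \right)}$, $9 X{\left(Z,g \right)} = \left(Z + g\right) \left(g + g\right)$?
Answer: $\frac{5478382}{171} \approx 32037.0$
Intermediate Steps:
$X{\left(Z,g \right)} = \frac{2 g \left(Z + g\right)}{9}$ ($X{\left(Z,g \right)} = \frac{\left(Z + g\right) \left(g + g\right)}{9} = \frac{\left(Z + g\right) 2 g}{9} = \frac{2 g \left(Z + g\right)}{9}$)
$t{\left(S,x \right)} = 2 x$
$L{\left(n,A \right)} = \frac{2 A \left(A + n\right)^{2}}{9}$ ($L{\left(n,A \right)} = \left(A + n\right) \frac{2 A \left(n + A\right)}{9} = \left(A + n\right) \frac{2 A \left(A + n\right)}{9} = \frac{2 A \left(A + n\right)^{2}}{9}$)
$\left(26 + L{\left(9,-17 \right)}\right) \left(-147 + t{\left(-19,- \frac{14}{19} \right)}\right) = \left(26 + \frac{2}{9} \left(-17\right) \left(-17 + 9\right)^{2}\right) \left(-147 + 2 \left(- \frac{14}{19}\right)\right) = \left(26 + \frac{2}{9} \left(-17\right) \left(-8\right)^{2}\right) \left(-147 + 2 \left(\left(-14\right) \frac{1}{19}\right)\right) = \left(26 + \frac{2}{9} \left(-17\right) 64\right) \left(-147 + 2 \left(- \frac{14}{19}\right)\right) = \left(26 - \frac{2176}{9}\right) \left(-147 - \frac{28}{19}\right) = \left(- \frac{1942}{9}\right) \left(- \frac{2821}{19}\right) = \frac{5478382}{171}$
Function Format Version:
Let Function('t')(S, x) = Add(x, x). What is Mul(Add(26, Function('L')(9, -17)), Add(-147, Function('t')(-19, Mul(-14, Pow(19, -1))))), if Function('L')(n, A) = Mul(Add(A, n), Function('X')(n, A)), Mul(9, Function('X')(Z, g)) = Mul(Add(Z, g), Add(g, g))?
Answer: Rational(5478382, 171) ≈ 32037.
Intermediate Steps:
Function('X')(Z, g) = Mul(Rational(2, 9), g, Add(Z, g)) (Function('X')(Z, g) = Mul(Rational(1, 9), Mul(Add(Z, g), Add(g, g))) = Mul(Rational(1, 9), Mul(Add(Z, g), Mul(2, g))) = Mul(Rational(1, 9), Mul(2, g, Add(Z, g))) = Mul(Rational(2, 9), g, Add(Z, g)))
Function('t')(S, x) = Mul(2, x)
Function('L')(n, A) = Mul(Rational(2, 9), A, Pow(Add(A, n), 2)) (Function('L')(n, A) = Mul(Add(A, n), Mul(Rational(2, 9), A, Add(n, A))) = Mul(Add(A, n), Mul(Rational(2, 9), A, Add(A, n))) = Mul(Rational(2, 9), A, Pow(Add(A, n), 2)))
Mul(Add(26, Function('L')(9, -17)), Add(-147, Function('t')(-19, Mul(-14, Pow(19, -1))))) = Mul(Add(26, Mul(Rational(2, 9), -17, Pow(Add(-17, 9), 2))), Add(-147, Mul(2, Mul(-14, Pow(19, -1))))) = Mul(Add(26, Mul(Rational(2, 9), -17, Pow(-8, 2))), Add(-147, Mul(2, Mul(-14, Rational(1, 19))))) = Mul(Add(26, Mul(Rational(2, 9), -17, 64)), Add(-147, Mul(2, Rational(-14, 19)))) = Mul(Add(26, Rational(-2176, 9)), Add(-147, Rational(-28, 19))) = Mul(Rational(-1942, 9), Rational(-2821, 19)) = Rational(5478382, 171)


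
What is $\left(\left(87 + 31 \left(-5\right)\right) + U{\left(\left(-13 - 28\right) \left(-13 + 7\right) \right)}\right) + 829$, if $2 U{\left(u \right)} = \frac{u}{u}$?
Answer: $\frac{1523}{2} \approx 761.5$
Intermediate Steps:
$U{\left(u \right)} = \frac{1}{2}$ ($U{\left(u \right)} = \frac{u \frac{1}{u}}{2} = \frac{1}{2} \cdot 1 = \frac{1}{2}$)
$\left(\left(87 + 31 \left(-5\right)\right) + U{\left(\left(-13 - 28\right) \left(-13 + 7\right) \right)}\right) + 829 = \left(\left(87 + 31 \left(-5\right)\right) + \frac{1}{2}\right) + 829 = \left(\left(87 - 155\right) + \frac{1}{2}\right) + 829 = \left(-68 + \frac{1}{2}\right) + 829 = - \frac{135}{2} + 829 = \frac{1523}{2}$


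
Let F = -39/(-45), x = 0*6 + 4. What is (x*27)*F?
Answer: 468/5 ≈ 93.600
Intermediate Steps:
x = 4 (x = 0 + 4 = 4)
F = 13/15 (F = -39*(-1/45) = 13/15 ≈ 0.86667)
(x*27)*F = (4*27)*(13/15) = 108*(13/15) = 468/5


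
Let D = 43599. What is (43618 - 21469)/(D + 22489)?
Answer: 22149/66088 ≈ 0.33514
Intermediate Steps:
(43618 - 21469)/(D + 22489) = (43618 - 21469)/(43599 + 22489) = 22149/66088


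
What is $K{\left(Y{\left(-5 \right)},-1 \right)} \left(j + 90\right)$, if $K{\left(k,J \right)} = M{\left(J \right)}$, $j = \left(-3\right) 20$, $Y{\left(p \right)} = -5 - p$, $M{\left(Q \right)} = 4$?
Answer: $120$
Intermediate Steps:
$j = -60$
$K{\left(k,J \right)} = 4$
$K{\left(Y{\left(-5 \right)},-1 \right)} \left(j + 90\right) = 4 \left(-60 + 90\right) = 4 \cdot 30 = 120$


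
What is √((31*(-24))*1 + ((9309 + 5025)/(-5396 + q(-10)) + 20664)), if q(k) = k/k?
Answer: √579714686070/5395 ≈ 141.13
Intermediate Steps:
q(k) = 1
√((31*(-24))*1 + ((9309 + 5025)/(-5396 + q(-10)) + 20664)) = √((31*(-24))*1 + ((9309 + 5025)/(-5396 + 1) + 20664)) = √(-744*1 + (14334/(-5395) + 20664)) = √(-744 + (14334*(-1/5395) + 20664)) = √(-744 + (-14334/5395 + 20664)) = √(-744 + 111467946/5395) = √(107454066/5395) = √579714686070/5395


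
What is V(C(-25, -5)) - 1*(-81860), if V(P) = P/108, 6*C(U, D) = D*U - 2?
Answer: 17681801/216 ≈ 81860.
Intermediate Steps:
C(U, D) = -1/3 + D*U/6 (C(U, D) = (D*U - 2)/6 = (-2 + D*U)/6 = -1/3 + D*U/6)
V(P) = P/108 (V(P) = P*(1/108) = P/108)
V(C(-25, -5)) - 1*(-81860) = (-1/3 + (1/6)*(-5)*(-25))/108 - 1*(-81860) = (-1/3 + 125/6)/108 + 81860 = (1/108)*(41/2) + 81860 = 41/216 + 81860 = 17681801/216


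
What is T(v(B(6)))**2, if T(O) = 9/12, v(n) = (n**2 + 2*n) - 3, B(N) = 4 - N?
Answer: 9/16 ≈ 0.56250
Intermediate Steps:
v(n) = -3 + n**2 + 2*n
T(O) = 3/4 (T(O) = 9*(1/12) = 3/4)
T(v(B(6)))**2 = (3/4)**2 = 9/16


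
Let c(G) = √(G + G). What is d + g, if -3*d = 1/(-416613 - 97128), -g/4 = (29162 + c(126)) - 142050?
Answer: 695942328097/1541223 - 24*√7 ≈ 4.5149e+5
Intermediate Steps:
c(G) = √2*√G (c(G) = √(2*G) = √2*√G)
g = 451552 - 24*√7 (g = -4*((29162 + √2*√126) - 142050) = -4*((29162 + √2*(3*√14)) - 142050) = -4*((29162 + 6*√7) - 142050) = -4*(-112888 + 6*√7) = 451552 - 24*√7 ≈ 4.5149e+5)
d = 1/1541223 (d = -1/(3*(-416613 - 97128)) = -⅓/(-513741) = -⅓*(-1/513741) = 1/1541223 ≈ 6.4884e-7)
d + g = 1/1541223 + (451552 - 24*√7) = 695942328097/1541223 - 24*√7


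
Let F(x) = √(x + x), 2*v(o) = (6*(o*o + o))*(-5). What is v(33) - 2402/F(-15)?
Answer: -16830 + 1201*I*√30/15 ≈ -16830.0 + 438.54*I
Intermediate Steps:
v(o) = -15*o - 15*o² (v(o) = ((6*(o*o + o))*(-5))/2 = ((6*(o² + o))*(-5))/2 = ((6*(o + o²))*(-5))/2 = ((6*o + 6*o²)*(-5))/2 = (-30*o - 30*o²)/2 = -15*o - 15*o²)
F(x) = √2*√x (F(x) = √(2*x) = √2*√x)
v(33) - 2402/F(-15) = -15*33*(1 + 33) - 2402*(-I*√30/30) = -15*33*34 - 2402*(-I*√30/30) = -16830 - 2402*(-I*√30/30) = -16830 - (-1201)*I*√30/15 = -16830 + 1201*I*√30/15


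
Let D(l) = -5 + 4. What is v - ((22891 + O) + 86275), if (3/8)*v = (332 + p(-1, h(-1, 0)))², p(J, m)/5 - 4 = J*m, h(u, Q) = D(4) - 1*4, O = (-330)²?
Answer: 482834/3 ≈ 1.6094e+5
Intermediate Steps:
D(l) = -1
O = 108900
h(u, Q) = -5 (h(u, Q) = -1 - 1*4 = -1 - 4 = -5)
p(J, m) = 20 + 5*J*m (p(J, m) = 20 + 5*(J*m) = 20 + 5*J*m)
v = 1137032/3 (v = 8*(332 + (20 + 5*(-1)*(-5)))²/3 = 8*(332 + (20 + 25))²/3 = 8*(332 + 45)²/3 = (8/3)*377² = (8/3)*142129 = 1137032/3 ≈ 3.7901e+5)
v - ((22891 + O) + 86275) = 1137032/3 - ((22891 + 108900) + 86275) = 1137032/3 - (131791 + 86275) = 1137032/3 - 1*218066 = 1137032/3 - 218066 = 482834/3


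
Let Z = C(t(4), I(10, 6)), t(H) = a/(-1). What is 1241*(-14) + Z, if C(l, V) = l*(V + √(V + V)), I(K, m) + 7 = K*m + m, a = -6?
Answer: -17020 + 6*√118 ≈ -16955.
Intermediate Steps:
I(K, m) = -7 + m + K*m (I(K, m) = -7 + (K*m + m) = -7 + (m + K*m) = -7 + m + K*m)
t(H) = 6 (t(H) = -6/(-1) = -6*(-1) = 6)
C(l, V) = l*(V + √2*√V) (C(l, V) = l*(V + √(2*V)) = l*(V + √2*√V))
Z = 354 + 6*√118 (Z = 6*((-7 + 6 + 10*6) + √2*√(-7 + 6 + 10*6)) = 6*((-7 + 6 + 60) + √2*√(-7 + 6 + 60)) = 6*(59 + √2*√59) = 6*(59 + √118) = 354 + 6*√118 ≈ 419.18)
1241*(-14) + Z = 1241*(-14) + (354 + 6*√118) = -17374 + (354 + 6*√118) = -17020 + 6*√118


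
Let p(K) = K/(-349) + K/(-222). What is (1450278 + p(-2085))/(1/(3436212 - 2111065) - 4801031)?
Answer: -49633747252366531/164306866992635256 ≈ -0.30208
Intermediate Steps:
p(K) = -571*K/77478 (p(K) = K*(-1/349) + K*(-1/222) = -K/349 - K/222 = -571*K/77478)
(1450278 + p(-2085))/(1/(3436212 - 2111065) - 4801031) = (1450278 - 571/77478*(-2085))/(1/(3436212 - 2111065) - 4801031) = (1450278 + 396845/25826)/(1/1325147 - 4801031) = 37455276473/(25826*(1/1325147 - 4801031)) = 37455276473/(25826*(-6362071826556/1325147)) = (37455276473/25826)*(-1325147/6362071826556) = -49633747252366531/164306866992635256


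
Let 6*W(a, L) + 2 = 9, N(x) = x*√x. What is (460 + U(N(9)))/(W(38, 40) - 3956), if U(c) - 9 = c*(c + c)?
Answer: -11562/23729 ≈ -0.48725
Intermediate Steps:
N(x) = x^(3/2)
W(a, L) = 7/6 (W(a, L) = -⅓ + (⅙)*9 = -⅓ + 3/2 = 7/6)
U(c) = 9 + 2*c² (U(c) = 9 + c*(c + c) = 9 + c*(2*c) = 9 + 2*c²)
(460 + U(N(9)))/(W(38, 40) - 3956) = (460 + (9 + 2*(9^(3/2))²))/(7/6 - 3956) = (460 + (9 + 2*27²))/(-23729/6) = (460 + (9 + 2*729))*(-6/23729) = (460 + (9 + 1458))*(-6/23729) = (460 + 1467)*(-6/23729) = 1927*(-6/23729) = -11562/23729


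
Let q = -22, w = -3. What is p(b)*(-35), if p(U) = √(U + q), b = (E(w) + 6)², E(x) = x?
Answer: -35*I*√13 ≈ -126.19*I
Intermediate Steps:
b = 9 (b = (-3 + 6)² = 3² = 9)
p(U) = √(-22 + U) (p(U) = √(U - 22) = √(-22 + U))
p(b)*(-35) = √(-22 + 9)*(-35) = √(-13)*(-35) = (I*√13)*(-35) = -35*I*√13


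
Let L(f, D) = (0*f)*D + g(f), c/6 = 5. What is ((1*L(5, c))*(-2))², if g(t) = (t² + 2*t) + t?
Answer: 6400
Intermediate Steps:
c = 30 (c = 6*5 = 30)
g(t) = t² + 3*t
L(f, D) = f*(3 + f) (L(f, D) = (0*f)*D + f*(3 + f) = 0*D + f*(3 + f) = 0 + f*(3 + f) = f*(3 + f))
((1*L(5, c))*(-2))² = ((1*(5*(3 + 5)))*(-2))² = ((1*(5*8))*(-2))² = ((1*40)*(-2))² = (40*(-2))² = (-80)² = 6400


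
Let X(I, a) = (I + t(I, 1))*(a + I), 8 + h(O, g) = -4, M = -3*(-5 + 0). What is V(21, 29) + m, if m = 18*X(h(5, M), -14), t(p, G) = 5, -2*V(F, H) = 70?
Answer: 3241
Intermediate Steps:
V(F, H) = -35 (V(F, H) = -1/2*70 = -35)
M = 15 (M = -3*(-5) = 15)
h(O, g) = -12 (h(O, g) = -8 - 4 = -12)
X(I, a) = (5 + I)*(I + a) (X(I, a) = (I + 5)*(a + I) = (5 + I)*(I + a))
m = 3276 (m = 18*((-12)**2 + 5*(-12) + 5*(-14) - 12*(-14)) = 18*(144 - 60 - 70 + 168) = 18*182 = 3276)
V(21, 29) + m = -35 + 3276 = 3241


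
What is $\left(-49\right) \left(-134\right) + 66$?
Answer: $6632$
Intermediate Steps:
$\left(-49\right) \left(-134\right) + 66 = 6566 + 66 = 6632$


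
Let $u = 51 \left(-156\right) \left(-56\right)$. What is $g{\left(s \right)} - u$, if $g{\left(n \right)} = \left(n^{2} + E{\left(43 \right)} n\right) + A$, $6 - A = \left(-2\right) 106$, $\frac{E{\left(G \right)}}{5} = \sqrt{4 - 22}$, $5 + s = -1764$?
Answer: $2684043 - 26535 i \sqrt{2} \approx 2.684 \cdot 10^{6} - 37526.0 i$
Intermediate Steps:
$s = -1769$ ($s = -5 - 1764 = -1769$)
$u = 445536$ ($u = \left(-7956\right) \left(-56\right) = 445536$)
$E{\left(G \right)} = 15 i \sqrt{2}$ ($E{\left(G \right)} = 5 \sqrt{4 - 22} = 5 \sqrt{-18} = 5 \cdot 3 i \sqrt{2} = 15 i \sqrt{2}$)
$A = 218$ ($A = 6 - \left(-2\right) 106 = 6 - -212 = 6 + 212 = 218$)
$g{\left(n \right)} = 218 + n^{2} + 15 i n \sqrt{2}$ ($g{\left(n \right)} = \left(n^{2} + 15 i \sqrt{2} n\right) + 218 = \left(n^{2} + 15 i n \sqrt{2}\right) + 218 = 218 + n^{2} + 15 i n \sqrt{2}$)
$g{\left(s \right)} - u = \left(218 + \left(-1769\right)^{2} + 15 i \left(-1769\right) \sqrt{2}\right) - 445536 = \left(218 + 3129361 - 26535 i \sqrt{2}\right) - 445536 = \left(3129579 - 26535 i \sqrt{2}\right) - 445536 = 2684043 - 26535 i \sqrt{2}$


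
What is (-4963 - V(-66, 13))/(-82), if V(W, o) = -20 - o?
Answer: 2465/41 ≈ 60.122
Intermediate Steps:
(-4963 - V(-66, 13))/(-82) = (-4963 - (-20 - 1*13))/(-82) = (-4963 - (-20 - 13))*(-1/82) = (-4963 - 1*(-33))*(-1/82) = (-4963 + 33)*(-1/82) = -4930*(-1/82) = 2465/41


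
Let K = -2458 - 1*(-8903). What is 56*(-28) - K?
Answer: -8013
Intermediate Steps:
K = 6445 (K = -2458 + 8903 = 6445)
56*(-28) - K = 56*(-28) - 1*6445 = -1568 - 6445 = -8013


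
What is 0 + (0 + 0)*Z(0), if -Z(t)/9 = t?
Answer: 0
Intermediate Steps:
Z(t) = -9*t
0 + (0 + 0)*Z(0) = 0 + (0 + 0)*(-9*0) = 0 + 0*0 = 0 + 0 = 0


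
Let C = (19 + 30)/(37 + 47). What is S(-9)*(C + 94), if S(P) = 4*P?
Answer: -3405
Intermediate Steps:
C = 7/12 (C = 49/84 = 49*(1/84) = 7/12 ≈ 0.58333)
S(-9)*(C + 94) = (4*(-9))*(7/12 + 94) = -36*1135/12 = -3405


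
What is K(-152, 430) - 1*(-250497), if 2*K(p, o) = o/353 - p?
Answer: 88452484/353 ≈ 2.5057e+5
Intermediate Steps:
K(p, o) = -p/2 + o/706 (K(p, o) = (o/353 - p)/2 = (-p + o/353)/2 = -p/2 + o/706)
K(-152, 430) - 1*(-250497) = (-½*(-152) + (1/706)*430) - 1*(-250497) = (76 + 215/353) + 250497 = 27043/353 + 250497 = 88452484/353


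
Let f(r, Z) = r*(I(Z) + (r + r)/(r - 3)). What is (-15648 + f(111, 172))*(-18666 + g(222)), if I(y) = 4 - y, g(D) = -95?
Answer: 3834879727/6 ≈ 6.3915e+8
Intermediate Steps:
f(r, Z) = r*(4 - Z + 2*r/(-3 + r)) (f(r, Z) = r*((4 - Z) + (r + r)/(r - 3)) = r*((4 - Z) + (2*r)/(-3 + r)) = r*((4 - Z) + 2*r/(-3 + r)) = r*(4 - Z + 2*r/(-3 + r)))
(-15648 + f(111, 172))*(-18666 + g(222)) = (-15648 + 111*(-12 + 3*172 + 6*111 - 1*172*111)/(-3 + 111))*(-18666 - 95) = (-15648 + 111*(-12 + 516 + 666 - 19092)/108)*(-18761) = (-15648 + 111*(1/108)*(-17922))*(-18761) = (-15648 - 110519/6)*(-18761) = -204407/6*(-18761) = 3834879727/6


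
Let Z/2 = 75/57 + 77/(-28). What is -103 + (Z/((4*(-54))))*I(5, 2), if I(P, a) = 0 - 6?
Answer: -141013/1368 ≈ -103.08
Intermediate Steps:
I(P, a) = -6
Z = -109/38 (Z = 2*(75/57 + 77/(-28)) = 2*(75*(1/57) + 77*(-1/28)) = 2*(25/19 - 11/4) = 2*(-109/76) = -109/38 ≈ -2.8684)
-103 + (Z/((4*(-54))))*I(5, 2) = -103 - 109/(38*(4*(-54)))*(-6) = -103 - 109/38/(-216)*(-6) = -103 - 109/38*(-1/216)*(-6) = -103 + (109/8208)*(-6) = -103 - 109/1368 = -141013/1368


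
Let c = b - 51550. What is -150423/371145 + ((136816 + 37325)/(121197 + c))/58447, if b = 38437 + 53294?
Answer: -472911374901391/1166887298693690 ≈ -0.40528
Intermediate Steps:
b = 91731
c = 40181 (c = 91731 - 51550 = 40181)
-150423/371145 + ((136816 + 37325)/(121197 + c))/58447 = -150423/371145 + ((136816 + 37325)/(121197 + 40181))/58447 = -150423*1/371145 + (174141/161378)*(1/58447) = -50141/123715 + (174141*(1/161378))*(1/58447) = -50141/123715 + (174141/161378)*(1/58447) = -50141/123715 + 174141/9432059966 = -472911374901391/1166887298693690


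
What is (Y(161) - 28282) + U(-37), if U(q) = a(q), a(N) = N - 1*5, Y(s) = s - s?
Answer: -28324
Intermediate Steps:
Y(s) = 0
a(N) = -5 + N (a(N) = N - 5 = -5 + N)
U(q) = -5 + q
(Y(161) - 28282) + U(-37) = (0 - 28282) + (-5 - 37) = -28282 - 42 = -28324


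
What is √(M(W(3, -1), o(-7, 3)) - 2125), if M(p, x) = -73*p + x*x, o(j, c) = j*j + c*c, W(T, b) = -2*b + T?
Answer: √874 ≈ 29.563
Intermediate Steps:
W(T, b) = T - 2*b
o(j, c) = c² + j² (o(j, c) = j² + c² = c² + j²)
M(p, x) = x² - 73*p (M(p, x) = -73*p + x² = x² - 73*p)
√(M(W(3, -1), o(-7, 3)) - 2125) = √(((3² + (-7)²)² - 73*(3 - 2*(-1))) - 2125) = √(((9 + 49)² - 73*(3 + 2)) - 2125) = √((58² - 73*5) - 2125) = √((3364 - 365) - 2125) = √(2999 - 2125) = √874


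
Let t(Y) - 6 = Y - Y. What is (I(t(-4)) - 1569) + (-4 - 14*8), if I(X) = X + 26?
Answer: -1653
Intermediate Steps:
t(Y) = 6 (t(Y) = 6 + (Y - Y) = 6 + 0 = 6)
I(X) = 26 + X
(I(t(-4)) - 1569) + (-4 - 14*8) = ((26 + 6) - 1569) + (-4 - 14*8) = (32 - 1569) + (-4 - 112) = -1537 - 116 = -1653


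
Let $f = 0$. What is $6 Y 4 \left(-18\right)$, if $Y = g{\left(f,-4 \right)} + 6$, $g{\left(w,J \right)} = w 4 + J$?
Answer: $-864$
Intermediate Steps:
$g{\left(w,J \right)} = J + 4 w$ ($g{\left(w,J \right)} = 4 w + J = J + 4 w$)
$Y = 2$ ($Y = \left(-4 + 4 \cdot 0\right) + 6 = \left(-4 + 0\right) + 6 = -4 + 6 = 2$)
$6 Y 4 \left(-18\right) = 6 \cdot 2 \cdot 4 \left(-18\right) = 12 \cdot 4 \left(-18\right) = 48 \left(-18\right) = -864$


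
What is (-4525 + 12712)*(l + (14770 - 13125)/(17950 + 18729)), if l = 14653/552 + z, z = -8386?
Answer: -461886979072069/6748936 ≈ -6.8439e+7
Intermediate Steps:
l = -4614419/552 (l = 14653/552 - 8386 = -4614419/552 ≈ -8359.5)
(-4525 + 12712)*(l + (14770 - 13125)/(17950 + 18729)) = (-4525 + 12712)*(-4614419/552 + (14770 - 13125)/(17950 + 18729)) = 8187*(-4614419/552 + 1645/36679) = 8187*(-169251366461/20246808) = -461886979072069/6748936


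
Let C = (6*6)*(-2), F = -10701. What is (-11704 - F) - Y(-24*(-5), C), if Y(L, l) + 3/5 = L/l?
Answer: -15011/15 ≈ -1000.7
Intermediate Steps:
C = -72 (C = 36*(-2) = -72)
Y(L, l) = -⅗ + L/l
(-11704 - F) - Y(-24*(-5), C) = (-11704 - 1*(-10701)) - (-⅗ - 24*(-5)/(-72)) = (-11704 + 10701) - (-⅗ + 120*(-1/72)) = -1003 - (-⅗ - 5/3) = -1003 - 1*(-34/15) = -1003 + 34/15 = -15011/15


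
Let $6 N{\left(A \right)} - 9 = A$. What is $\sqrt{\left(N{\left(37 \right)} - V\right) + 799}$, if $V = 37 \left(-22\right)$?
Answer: $\frac{\sqrt{14586}}{3} \approx 40.258$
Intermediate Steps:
$N{\left(A \right)} = \frac{3}{2} + \frac{A}{6}$
$V = -814$
$\sqrt{\left(N{\left(37 \right)} - V\right) + 799} = \sqrt{\left(\left(\frac{3}{2} + \frac{1}{6} \cdot 37\right) - -814\right) + 799} = \sqrt{\left(\left(\frac{3}{2} + \frac{37}{6}\right) + 814\right) + 799} = \sqrt{\left(\frac{23}{3} + 814\right) + 799} = \sqrt{\frac{2465}{3} + 799} = \sqrt{\frac{4862}{3}} = \frac{\sqrt{14586}}{3}$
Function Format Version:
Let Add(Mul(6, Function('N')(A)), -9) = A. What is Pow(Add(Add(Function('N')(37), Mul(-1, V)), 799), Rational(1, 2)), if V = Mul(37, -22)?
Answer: Mul(Rational(1, 3), Pow(14586, Rational(1, 2))) ≈ 40.258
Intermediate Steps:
Function('N')(A) = Add(Rational(3, 2), Mul(Rational(1, 6), A))
V = -814
Pow(Add(Add(Function('N')(37), Mul(-1, V)), 799), Rational(1, 2)) = Pow(Add(Add(Add(Rational(3, 2), Mul(Rational(1, 6), 37)), Mul(-1, -814)), 799), Rational(1, 2)) = Pow(Add(Add(Add(Rational(3, 2), Rational(37, 6)), 814), 799), Rational(1, 2)) = Pow(Add(Add(Rational(23, 3), 814), 799), Rational(1, 2)) = Pow(Add(Rational(2465, 3), 799), Rational(1, 2)) = Pow(Rational(4862, 3), Rational(1, 2)) = Mul(Rational(1, 3), Pow(14586, Rational(1, 2)))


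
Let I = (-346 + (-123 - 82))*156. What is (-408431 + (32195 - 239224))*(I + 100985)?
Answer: -9249748340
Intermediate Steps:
I = -85956 (I = (-346 - 205)*156 = -551*156 = -85956)
(-408431 + (32195 - 239224))*(I + 100985) = (-408431 + (32195 - 239224))*(-85956 + 100985) = (-408431 - 207029)*15029 = -615460*15029 = -9249748340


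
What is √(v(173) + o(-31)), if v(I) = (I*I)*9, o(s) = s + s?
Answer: √269299 ≈ 518.94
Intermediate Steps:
o(s) = 2*s
v(I) = 9*I² (v(I) = I²*9 = 9*I²)
√(v(173) + o(-31)) = √(9*173² + 2*(-31)) = √(9*29929 - 62) = √(269361 - 62) = √269299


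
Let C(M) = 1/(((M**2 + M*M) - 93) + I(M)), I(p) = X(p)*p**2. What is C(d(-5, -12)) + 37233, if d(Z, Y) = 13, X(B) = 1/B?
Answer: 9606115/258 ≈ 37233.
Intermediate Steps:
I(p) = p (I(p) = p**2/p = p)
C(M) = 1/(-93 + M + 2*M**2) (C(M) = 1/(((M**2 + M*M) - 93) + M) = 1/(((M**2 + M**2) - 93) + M) = 1/((2*M**2 - 93) + M) = 1/((-93 + 2*M**2) + M) = 1/(-93 + M + 2*M**2))
C(d(-5, -12)) + 37233 = 1/(-93 + 13 + 2*13**2) + 37233 = 1/(-93 + 13 + 2*169) + 37233 = 1/(-93 + 13 + 338) + 37233 = 1/258 + 37233 = 9606115/258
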